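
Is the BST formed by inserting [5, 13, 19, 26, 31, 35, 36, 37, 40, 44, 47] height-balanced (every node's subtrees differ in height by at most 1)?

Tree (level-order array): [5, None, 13, None, 19, None, 26, None, 31, None, 35, None, 36, None, 37, None, 40, None, 44, None, 47]
Definition: a tree is height-balanced if, at every node, |h(left) - h(right)| <= 1 (empty subtree has height -1).
Bottom-up per-node check:
  node 47: h_left=-1, h_right=-1, diff=0 [OK], height=0
  node 44: h_left=-1, h_right=0, diff=1 [OK], height=1
  node 40: h_left=-1, h_right=1, diff=2 [FAIL (|-1-1|=2 > 1)], height=2
  node 37: h_left=-1, h_right=2, diff=3 [FAIL (|-1-2|=3 > 1)], height=3
  node 36: h_left=-1, h_right=3, diff=4 [FAIL (|-1-3|=4 > 1)], height=4
  node 35: h_left=-1, h_right=4, diff=5 [FAIL (|-1-4|=5 > 1)], height=5
  node 31: h_left=-1, h_right=5, diff=6 [FAIL (|-1-5|=6 > 1)], height=6
  node 26: h_left=-1, h_right=6, diff=7 [FAIL (|-1-6|=7 > 1)], height=7
  node 19: h_left=-1, h_right=7, diff=8 [FAIL (|-1-7|=8 > 1)], height=8
  node 13: h_left=-1, h_right=8, diff=9 [FAIL (|-1-8|=9 > 1)], height=9
  node 5: h_left=-1, h_right=9, diff=10 [FAIL (|-1-9|=10 > 1)], height=10
Node 40 violates the condition: |-1 - 1| = 2 > 1.
Result: Not balanced


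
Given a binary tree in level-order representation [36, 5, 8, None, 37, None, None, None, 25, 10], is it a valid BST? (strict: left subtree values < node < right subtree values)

Level-order array: [36, 5, 8, None, 37, None, None, None, 25, 10]
Validate using subtree bounds (lo, hi): at each node, require lo < value < hi,
then recurse left with hi=value and right with lo=value.
Preorder trace (stopping at first violation):
  at node 36 with bounds (-inf, +inf): OK
  at node 5 with bounds (-inf, 36): OK
  at node 37 with bounds (5, 36): VIOLATION
Node 37 violates its bound: not (5 < 37 < 36).
Result: Not a valid BST


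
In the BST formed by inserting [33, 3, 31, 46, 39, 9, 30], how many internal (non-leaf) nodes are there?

Tree built from: [33, 3, 31, 46, 39, 9, 30]
Tree (level-order array): [33, 3, 46, None, 31, 39, None, 9, None, None, None, None, 30]
Rule: An internal node has at least one child.
Per-node child counts:
  node 33: 2 child(ren)
  node 3: 1 child(ren)
  node 31: 1 child(ren)
  node 9: 1 child(ren)
  node 30: 0 child(ren)
  node 46: 1 child(ren)
  node 39: 0 child(ren)
Matching nodes: [33, 3, 31, 9, 46]
Count of internal (non-leaf) nodes: 5


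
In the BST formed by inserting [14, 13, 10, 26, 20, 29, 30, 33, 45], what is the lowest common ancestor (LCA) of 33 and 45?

Tree insertion order: [14, 13, 10, 26, 20, 29, 30, 33, 45]
Tree (level-order array): [14, 13, 26, 10, None, 20, 29, None, None, None, None, None, 30, None, 33, None, 45]
In a BST, the LCA of p=33, q=45 is the first node v on the
root-to-leaf path with p <= v <= q (go left if both < v, right if both > v).
Walk from root:
  at 14: both 33 and 45 > 14, go right
  at 26: both 33 and 45 > 26, go right
  at 29: both 33 and 45 > 29, go right
  at 30: both 33 and 45 > 30, go right
  at 33: 33 <= 33 <= 45, this is the LCA
LCA = 33


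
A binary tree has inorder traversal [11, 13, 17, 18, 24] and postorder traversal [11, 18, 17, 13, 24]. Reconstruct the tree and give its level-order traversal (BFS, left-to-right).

Inorder:   [11, 13, 17, 18, 24]
Postorder: [11, 18, 17, 13, 24]
Algorithm: postorder visits root last, so walk postorder right-to-left;
each value is the root of the current inorder slice — split it at that
value, recurse on the right subtree first, then the left.
Recursive splits:
  root=24; inorder splits into left=[11, 13, 17, 18], right=[]
  root=13; inorder splits into left=[11], right=[17, 18]
  root=17; inorder splits into left=[], right=[18]
  root=18; inorder splits into left=[], right=[]
  root=11; inorder splits into left=[], right=[]
Reconstructed level-order: [24, 13, 11, 17, 18]


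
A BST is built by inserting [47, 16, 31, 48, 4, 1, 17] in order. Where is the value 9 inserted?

Starting tree (level order): [47, 16, 48, 4, 31, None, None, 1, None, 17]
Insertion path: 47 -> 16 -> 4
Result: insert 9 as right child of 4
Final tree (level order): [47, 16, 48, 4, 31, None, None, 1, 9, 17]


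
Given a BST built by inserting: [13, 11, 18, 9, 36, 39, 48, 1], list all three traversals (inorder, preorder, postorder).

Tree insertion order: [13, 11, 18, 9, 36, 39, 48, 1]
Tree (level-order array): [13, 11, 18, 9, None, None, 36, 1, None, None, 39, None, None, None, 48]
Inorder (L, root, R): [1, 9, 11, 13, 18, 36, 39, 48]
Preorder (root, L, R): [13, 11, 9, 1, 18, 36, 39, 48]
Postorder (L, R, root): [1, 9, 11, 48, 39, 36, 18, 13]


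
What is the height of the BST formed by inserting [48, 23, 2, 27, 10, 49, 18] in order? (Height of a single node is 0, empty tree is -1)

Insertion order: [48, 23, 2, 27, 10, 49, 18]
Tree (level-order array): [48, 23, 49, 2, 27, None, None, None, 10, None, None, None, 18]
Compute height bottom-up (empty subtree = -1):
  height(18) = 1 + max(-1, -1) = 0
  height(10) = 1 + max(-1, 0) = 1
  height(2) = 1 + max(-1, 1) = 2
  height(27) = 1 + max(-1, -1) = 0
  height(23) = 1 + max(2, 0) = 3
  height(49) = 1 + max(-1, -1) = 0
  height(48) = 1 + max(3, 0) = 4
Height = 4


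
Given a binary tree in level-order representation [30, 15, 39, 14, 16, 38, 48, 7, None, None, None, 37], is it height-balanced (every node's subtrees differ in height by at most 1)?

Tree (level-order array): [30, 15, 39, 14, 16, 38, 48, 7, None, None, None, 37]
Definition: a tree is height-balanced if, at every node, |h(left) - h(right)| <= 1 (empty subtree has height -1).
Bottom-up per-node check:
  node 7: h_left=-1, h_right=-1, diff=0 [OK], height=0
  node 14: h_left=0, h_right=-1, diff=1 [OK], height=1
  node 16: h_left=-1, h_right=-1, diff=0 [OK], height=0
  node 15: h_left=1, h_right=0, diff=1 [OK], height=2
  node 37: h_left=-1, h_right=-1, diff=0 [OK], height=0
  node 38: h_left=0, h_right=-1, diff=1 [OK], height=1
  node 48: h_left=-1, h_right=-1, diff=0 [OK], height=0
  node 39: h_left=1, h_right=0, diff=1 [OK], height=2
  node 30: h_left=2, h_right=2, diff=0 [OK], height=3
All nodes satisfy the balance condition.
Result: Balanced


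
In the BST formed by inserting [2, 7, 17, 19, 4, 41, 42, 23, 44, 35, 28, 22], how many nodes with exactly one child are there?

Tree built from: [2, 7, 17, 19, 4, 41, 42, 23, 44, 35, 28, 22]
Tree (level-order array): [2, None, 7, 4, 17, None, None, None, 19, None, 41, 23, 42, 22, 35, None, 44, None, None, 28]
Rule: These are nodes with exactly 1 non-null child.
Per-node child counts:
  node 2: 1 child(ren)
  node 7: 2 child(ren)
  node 4: 0 child(ren)
  node 17: 1 child(ren)
  node 19: 1 child(ren)
  node 41: 2 child(ren)
  node 23: 2 child(ren)
  node 22: 0 child(ren)
  node 35: 1 child(ren)
  node 28: 0 child(ren)
  node 42: 1 child(ren)
  node 44: 0 child(ren)
Matching nodes: [2, 17, 19, 35, 42]
Count of nodes with exactly one child: 5


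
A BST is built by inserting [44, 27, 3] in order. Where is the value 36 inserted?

Starting tree (level order): [44, 27, None, 3]
Insertion path: 44 -> 27
Result: insert 36 as right child of 27
Final tree (level order): [44, 27, None, 3, 36]


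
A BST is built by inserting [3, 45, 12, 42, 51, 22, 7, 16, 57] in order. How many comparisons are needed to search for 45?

Search path for 45: 3 -> 45
Found: True
Comparisons: 2


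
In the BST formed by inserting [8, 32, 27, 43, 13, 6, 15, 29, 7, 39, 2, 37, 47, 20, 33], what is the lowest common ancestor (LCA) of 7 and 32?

Tree insertion order: [8, 32, 27, 43, 13, 6, 15, 29, 7, 39, 2, 37, 47, 20, 33]
Tree (level-order array): [8, 6, 32, 2, 7, 27, 43, None, None, None, None, 13, 29, 39, 47, None, 15, None, None, 37, None, None, None, None, 20, 33]
In a BST, the LCA of p=7, q=32 is the first node v on the
root-to-leaf path with p <= v <= q (go left if both < v, right if both > v).
Walk from root:
  at 8: 7 <= 8 <= 32, this is the LCA
LCA = 8


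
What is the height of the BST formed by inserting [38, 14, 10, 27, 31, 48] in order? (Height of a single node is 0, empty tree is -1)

Insertion order: [38, 14, 10, 27, 31, 48]
Tree (level-order array): [38, 14, 48, 10, 27, None, None, None, None, None, 31]
Compute height bottom-up (empty subtree = -1):
  height(10) = 1 + max(-1, -1) = 0
  height(31) = 1 + max(-1, -1) = 0
  height(27) = 1 + max(-1, 0) = 1
  height(14) = 1 + max(0, 1) = 2
  height(48) = 1 + max(-1, -1) = 0
  height(38) = 1 + max(2, 0) = 3
Height = 3


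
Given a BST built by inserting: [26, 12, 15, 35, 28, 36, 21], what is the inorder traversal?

Tree insertion order: [26, 12, 15, 35, 28, 36, 21]
Tree (level-order array): [26, 12, 35, None, 15, 28, 36, None, 21]
Inorder traversal: [12, 15, 21, 26, 28, 35, 36]


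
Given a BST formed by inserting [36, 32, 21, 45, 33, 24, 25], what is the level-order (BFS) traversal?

Tree insertion order: [36, 32, 21, 45, 33, 24, 25]
Tree (level-order array): [36, 32, 45, 21, 33, None, None, None, 24, None, None, None, 25]
BFS from the root, enqueuing left then right child of each popped node:
  queue [36] -> pop 36, enqueue [32, 45], visited so far: [36]
  queue [32, 45] -> pop 32, enqueue [21, 33], visited so far: [36, 32]
  queue [45, 21, 33] -> pop 45, enqueue [none], visited so far: [36, 32, 45]
  queue [21, 33] -> pop 21, enqueue [24], visited so far: [36, 32, 45, 21]
  queue [33, 24] -> pop 33, enqueue [none], visited so far: [36, 32, 45, 21, 33]
  queue [24] -> pop 24, enqueue [25], visited so far: [36, 32, 45, 21, 33, 24]
  queue [25] -> pop 25, enqueue [none], visited so far: [36, 32, 45, 21, 33, 24, 25]
Result: [36, 32, 45, 21, 33, 24, 25]


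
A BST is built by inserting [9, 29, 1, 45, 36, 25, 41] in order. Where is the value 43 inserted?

Starting tree (level order): [9, 1, 29, None, None, 25, 45, None, None, 36, None, None, 41]
Insertion path: 9 -> 29 -> 45 -> 36 -> 41
Result: insert 43 as right child of 41
Final tree (level order): [9, 1, 29, None, None, 25, 45, None, None, 36, None, None, 41, None, 43]


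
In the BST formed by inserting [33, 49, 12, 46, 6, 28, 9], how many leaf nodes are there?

Tree built from: [33, 49, 12, 46, 6, 28, 9]
Tree (level-order array): [33, 12, 49, 6, 28, 46, None, None, 9]
Rule: A leaf has 0 children.
Per-node child counts:
  node 33: 2 child(ren)
  node 12: 2 child(ren)
  node 6: 1 child(ren)
  node 9: 0 child(ren)
  node 28: 0 child(ren)
  node 49: 1 child(ren)
  node 46: 0 child(ren)
Matching nodes: [9, 28, 46]
Count of leaf nodes: 3


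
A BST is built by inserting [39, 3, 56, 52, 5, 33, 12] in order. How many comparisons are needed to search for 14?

Search path for 14: 39 -> 3 -> 5 -> 33 -> 12
Found: False
Comparisons: 5


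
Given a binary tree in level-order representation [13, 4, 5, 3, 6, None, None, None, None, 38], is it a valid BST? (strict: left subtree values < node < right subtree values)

Level-order array: [13, 4, 5, 3, 6, None, None, None, None, 38]
Validate using subtree bounds (lo, hi): at each node, require lo < value < hi,
then recurse left with hi=value and right with lo=value.
Preorder trace (stopping at first violation):
  at node 13 with bounds (-inf, +inf): OK
  at node 4 with bounds (-inf, 13): OK
  at node 3 with bounds (-inf, 4): OK
  at node 6 with bounds (4, 13): OK
  at node 38 with bounds (4, 6): VIOLATION
Node 38 violates its bound: not (4 < 38 < 6).
Result: Not a valid BST


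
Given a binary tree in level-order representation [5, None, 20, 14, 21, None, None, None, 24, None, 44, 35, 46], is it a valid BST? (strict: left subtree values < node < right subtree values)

Level-order array: [5, None, 20, 14, 21, None, None, None, 24, None, 44, 35, 46]
Validate using subtree bounds (lo, hi): at each node, require lo < value < hi,
then recurse left with hi=value and right with lo=value.
Preorder trace (stopping at first violation):
  at node 5 with bounds (-inf, +inf): OK
  at node 20 with bounds (5, +inf): OK
  at node 14 with bounds (5, 20): OK
  at node 21 with bounds (20, +inf): OK
  at node 24 with bounds (21, +inf): OK
  at node 44 with bounds (24, +inf): OK
  at node 35 with bounds (24, 44): OK
  at node 46 with bounds (44, +inf): OK
No violation found at any node.
Result: Valid BST


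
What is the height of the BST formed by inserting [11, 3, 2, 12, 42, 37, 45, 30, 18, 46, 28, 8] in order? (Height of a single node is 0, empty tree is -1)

Insertion order: [11, 3, 2, 12, 42, 37, 45, 30, 18, 46, 28, 8]
Tree (level-order array): [11, 3, 12, 2, 8, None, 42, None, None, None, None, 37, 45, 30, None, None, 46, 18, None, None, None, None, 28]
Compute height bottom-up (empty subtree = -1):
  height(2) = 1 + max(-1, -1) = 0
  height(8) = 1 + max(-1, -1) = 0
  height(3) = 1 + max(0, 0) = 1
  height(28) = 1 + max(-1, -1) = 0
  height(18) = 1 + max(-1, 0) = 1
  height(30) = 1 + max(1, -1) = 2
  height(37) = 1 + max(2, -1) = 3
  height(46) = 1 + max(-1, -1) = 0
  height(45) = 1 + max(-1, 0) = 1
  height(42) = 1 + max(3, 1) = 4
  height(12) = 1 + max(-1, 4) = 5
  height(11) = 1 + max(1, 5) = 6
Height = 6


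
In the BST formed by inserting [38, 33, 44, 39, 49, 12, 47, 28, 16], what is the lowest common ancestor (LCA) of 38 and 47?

Tree insertion order: [38, 33, 44, 39, 49, 12, 47, 28, 16]
Tree (level-order array): [38, 33, 44, 12, None, 39, 49, None, 28, None, None, 47, None, 16]
In a BST, the LCA of p=38, q=47 is the first node v on the
root-to-leaf path with p <= v <= q (go left if both < v, right if both > v).
Walk from root:
  at 38: 38 <= 38 <= 47, this is the LCA
LCA = 38


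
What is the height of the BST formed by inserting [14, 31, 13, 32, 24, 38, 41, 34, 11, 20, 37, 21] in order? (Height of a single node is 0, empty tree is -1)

Insertion order: [14, 31, 13, 32, 24, 38, 41, 34, 11, 20, 37, 21]
Tree (level-order array): [14, 13, 31, 11, None, 24, 32, None, None, 20, None, None, 38, None, 21, 34, 41, None, None, None, 37]
Compute height bottom-up (empty subtree = -1):
  height(11) = 1 + max(-1, -1) = 0
  height(13) = 1 + max(0, -1) = 1
  height(21) = 1 + max(-1, -1) = 0
  height(20) = 1 + max(-1, 0) = 1
  height(24) = 1 + max(1, -1) = 2
  height(37) = 1 + max(-1, -1) = 0
  height(34) = 1 + max(-1, 0) = 1
  height(41) = 1 + max(-1, -1) = 0
  height(38) = 1 + max(1, 0) = 2
  height(32) = 1 + max(-1, 2) = 3
  height(31) = 1 + max(2, 3) = 4
  height(14) = 1 + max(1, 4) = 5
Height = 5


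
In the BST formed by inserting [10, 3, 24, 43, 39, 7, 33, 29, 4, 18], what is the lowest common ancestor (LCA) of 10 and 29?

Tree insertion order: [10, 3, 24, 43, 39, 7, 33, 29, 4, 18]
Tree (level-order array): [10, 3, 24, None, 7, 18, 43, 4, None, None, None, 39, None, None, None, 33, None, 29]
In a BST, the LCA of p=10, q=29 is the first node v on the
root-to-leaf path with p <= v <= q (go left if both < v, right if both > v).
Walk from root:
  at 10: 10 <= 10 <= 29, this is the LCA
LCA = 10


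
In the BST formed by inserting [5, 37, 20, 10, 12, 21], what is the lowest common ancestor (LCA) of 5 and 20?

Tree insertion order: [5, 37, 20, 10, 12, 21]
Tree (level-order array): [5, None, 37, 20, None, 10, 21, None, 12]
In a BST, the LCA of p=5, q=20 is the first node v on the
root-to-leaf path with p <= v <= q (go left if both < v, right if both > v).
Walk from root:
  at 5: 5 <= 5 <= 20, this is the LCA
LCA = 5


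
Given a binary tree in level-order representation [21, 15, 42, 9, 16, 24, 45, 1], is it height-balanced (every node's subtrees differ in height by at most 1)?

Tree (level-order array): [21, 15, 42, 9, 16, 24, 45, 1]
Definition: a tree is height-balanced if, at every node, |h(left) - h(right)| <= 1 (empty subtree has height -1).
Bottom-up per-node check:
  node 1: h_left=-1, h_right=-1, diff=0 [OK], height=0
  node 9: h_left=0, h_right=-1, diff=1 [OK], height=1
  node 16: h_left=-1, h_right=-1, diff=0 [OK], height=0
  node 15: h_left=1, h_right=0, diff=1 [OK], height=2
  node 24: h_left=-1, h_right=-1, diff=0 [OK], height=0
  node 45: h_left=-1, h_right=-1, diff=0 [OK], height=0
  node 42: h_left=0, h_right=0, diff=0 [OK], height=1
  node 21: h_left=2, h_right=1, diff=1 [OK], height=3
All nodes satisfy the balance condition.
Result: Balanced


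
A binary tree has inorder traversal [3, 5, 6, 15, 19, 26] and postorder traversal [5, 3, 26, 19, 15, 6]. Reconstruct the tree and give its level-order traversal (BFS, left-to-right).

Inorder:   [3, 5, 6, 15, 19, 26]
Postorder: [5, 3, 26, 19, 15, 6]
Algorithm: postorder visits root last, so walk postorder right-to-left;
each value is the root of the current inorder slice — split it at that
value, recurse on the right subtree first, then the left.
Recursive splits:
  root=6; inorder splits into left=[3, 5], right=[15, 19, 26]
  root=15; inorder splits into left=[], right=[19, 26]
  root=19; inorder splits into left=[], right=[26]
  root=26; inorder splits into left=[], right=[]
  root=3; inorder splits into left=[], right=[5]
  root=5; inorder splits into left=[], right=[]
Reconstructed level-order: [6, 3, 15, 5, 19, 26]


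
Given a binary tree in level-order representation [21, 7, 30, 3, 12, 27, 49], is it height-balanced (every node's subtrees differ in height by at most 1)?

Tree (level-order array): [21, 7, 30, 3, 12, 27, 49]
Definition: a tree is height-balanced if, at every node, |h(left) - h(right)| <= 1 (empty subtree has height -1).
Bottom-up per-node check:
  node 3: h_left=-1, h_right=-1, diff=0 [OK], height=0
  node 12: h_left=-1, h_right=-1, diff=0 [OK], height=0
  node 7: h_left=0, h_right=0, diff=0 [OK], height=1
  node 27: h_left=-1, h_right=-1, diff=0 [OK], height=0
  node 49: h_left=-1, h_right=-1, diff=0 [OK], height=0
  node 30: h_left=0, h_right=0, diff=0 [OK], height=1
  node 21: h_left=1, h_right=1, diff=0 [OK], height=2
All nodes satisfy the balance condition.
Result: Balanced


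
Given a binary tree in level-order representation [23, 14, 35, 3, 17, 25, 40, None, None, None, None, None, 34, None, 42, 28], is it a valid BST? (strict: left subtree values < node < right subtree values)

Level-order array: [23, 14, 35, 3, 17, 25, 40, None, None, None, None, None, 34, None, 42, 28]
Validate using subtree bounds (lo, hi): at each node, require lo < value < hi,
then recurse left with hi=value and right with lo=value.
Preorder trace (stopping at first violation):
  at node 23 with bounds (-inf, +inf): OK
  at node 14 with bounds (-inf, 23): OK
  at node 3 with bounds (-inf, 14): OK
  at node 17 with bounds (14, 23): OK
  at node 35 with bounds (23, +inf): OK
  at node 25 with bounds (23, 35): OK
  at node 34 with bounds (25, 35): OK
  at node 28 with bounds (25, 34): OK
  at node 40 with bounds (35, +inf): OK
  at node 42 with bounds (40, +inf): OK
No violation found at any node.
Result: Valid BST


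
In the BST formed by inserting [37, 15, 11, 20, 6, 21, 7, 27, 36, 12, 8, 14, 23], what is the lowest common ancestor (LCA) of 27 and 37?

Tree insertion order: [37, 15, 11, 20, 6, 21, 7, 27, 36, 12, 8, 14, 23]
Tree (level-order array): [37, 15, None, 11, 20, 6, 12, None, 21, None, 7, None, 14, None, 27, None, 8, None, None, 23, 36]
In a BST, the LCA of p=27, q=37 is the first node v on the
root-to-leaf path with p <= v <= q (go left if both < v, right if both > v).
Walk from root:
  at 37: 27 <= 37 <= 37, this is the LCA
LCA = 37


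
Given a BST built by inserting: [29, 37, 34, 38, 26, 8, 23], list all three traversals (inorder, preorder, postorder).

Tree insertion order: [29, 37, 34, 38, 26, 8, 23]
Tree (level-order array): [29, 26, 37, 8, None, 34, 38, None, 23]
Inorder (L, root, R): [8, 23, 26, 29, 34, 37, 38]
Preorder (root, L, R): [29, 26, 8, 23, 37, 34, 38]
Postorder (L, R, root): [23, 8, 26, 34, 38, 37, 29]


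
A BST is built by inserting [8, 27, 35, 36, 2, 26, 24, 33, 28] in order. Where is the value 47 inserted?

Starting tree (level order): [8, 2, 27, None, None, 26, 35, 24, None, 33, 36, None, None, 28]
Insertion path: 8 -> 27 -> 35 -> 36
Result: insert 47 as right child of 36
Final tree (level order): [8, 2, 27, None, None, 26, 35, 24, None, 33, 36, None, None, 28, None, None, 47]


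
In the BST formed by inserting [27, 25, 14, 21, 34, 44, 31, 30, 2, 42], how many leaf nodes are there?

Tree built from: [27, 25, 14, 21, 34, 44, 31, 30, 2, 42]
Tree (level-order array): [27, 25, 34, 14, None, 31, 44, 2, 21, 30, None, 42]
Rule: A leaf has 0 children.
Per-node child counts:
  node 27: 2 child(ren)
  node 25: 1 child(ren)
  node 14: 2 child(ren)
  node 2: 0 child(ren)
  node 21: 0 child(ren)
  node 34: 2 child(ren)
  node 31: 1 child(ren)
  node 30: 0 child(ren)
  node 44: 1 child(ren)
  node 42: 0 child(ren)
Matching nodes: [2, 21, 30, 42]
Count of leaf nodes: 4


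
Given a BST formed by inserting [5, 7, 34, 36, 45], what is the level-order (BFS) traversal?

Tree insertion order: [5, 7, 34, 36, 45]
Tree (level-order array): [5, None, 7, None, 34, None, 36, None, 45]
BFS from the root, enqueuing left then right child of each popped node:
  queue [5] -> pop 5, enqueue [7], visited so far: [5]
  queue [7] -> pop 7, enqueue [34], visited so far: [5, 7]
  queue [34] -> pop 34, enqueue [36], visited so far: [5, 7, 34]
  queue [36] -> pop 36, enqueue [45], visited so far: [5, 7, 34, 36]
  queue [45] -> pop 45, enqueue [none], visited so far: [5, 7, 34, 36, 45]
Result: [5, 7, 34, 36, 45]


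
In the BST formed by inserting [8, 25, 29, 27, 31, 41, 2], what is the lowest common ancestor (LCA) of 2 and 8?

Tree insertion order: [8, 25, 29, 27, 31, 41, 2]
Tree (level-order array): [8, 2, 25, None, None, None, 29, 27, 31, None, None, None, 41]
In a BST, the LCA of p=2, q=8 is the first node v on the
root-to-leaf path with p <= v <= q (go left if both < v, right if both > v).
Walk from root:
  at 8: 2 <= 8 <= 8, this is the LCA
LCA = 8


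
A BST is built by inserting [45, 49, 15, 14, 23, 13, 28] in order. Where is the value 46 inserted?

Starting tree (level order): [45, 15, 49, 14, 23, None, None, 13, None, None, 28]
Insertion path: 45 -> 49
Result: insert 46 as left child of 49
Final tree (level order): [45, 15, 49, 14, 23, 46, None, 13, None, None, 28]


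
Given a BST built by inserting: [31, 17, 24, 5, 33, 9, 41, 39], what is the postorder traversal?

Tree insertion order: [31, 17, 24, 5, 33, 9, 41, 39]
Tree (level-order array): [31, 17, 33, 5, 24, None, 41, None, 9, None, None, 39]
Postorder traversal: [9, 5, 24, 17, 39, 41, 33, 31]


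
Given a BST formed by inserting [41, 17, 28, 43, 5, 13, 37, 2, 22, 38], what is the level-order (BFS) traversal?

Tree insertion order: [41, 17, 28, 43, 5, 13, 37, 2, 22, 38]
Tree (level-order array): [41, 17, 43, 5, 28, None, None, 2, 13, 22, 37, None, None, None, None, None, None, None, 38]
BFS from the root, enqueuing left then right child of each popped node:
  queue [41] -> pop 41, enqueue [17, 43], visited so far: [41]
  queue [17, 43] -> pop 17, enqueue [5, 28], visited so far: [41, 17]
  queue [43, 5, 28] -> pop 43, enqueue [none], visited so far: [41, 17, 43]
  queue [5, 28] -> pop 5, enqueue [2, 13], visited so far: [41, 17, 43, 5]
  queue [28, 2, 13] -> pop 28, enqueue [22, 37], visited so far: [41, 17, 43, 5, 28]
  queue [2, 13, 22, 37] -> pop 2, enqueue [none], visited so far: [41, 17, 43, 5, 28, 2]
  queue [13, 22, 37] -> pop 13, enqueue [none], visited so far: [41, 17, 43, 5, 28, 2, 13]
  queue [22, 37] -> pop 22, enqueue [none], visited so far: [41, 17, 43, 5, 28, 2, 13, 22]
  queue [37] -> pop 37, enqueue [38], visited so far: [41, 17, 43, 5, 28, 2, 13, 22, 37]
  queue [38] -> pop 38, enqueue [none], visited so far: [41, 17, 43, 5, 28, 2, 13, 22, 37, 38]
Result: [41, 17, 43, 5, 28, 2, 13, 22, 37, 38]


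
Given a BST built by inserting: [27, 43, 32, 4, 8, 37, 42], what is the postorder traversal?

Tree insertion order: [27, 43, 32, 4, 8, 37, 42]
Tree (level-order array): [27, 4, 43, None, 8, 32, None, None, None, None, 37, None, 42]
Postorder traversal: [8, 4, 42, 37, 32, 43, 27]


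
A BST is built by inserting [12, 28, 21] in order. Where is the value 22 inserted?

Starting tree (level order): [12, None, 28, 21]
Insertion path: 12 -> 28 -> 21
Result: insert 22 as right child of 21
Final tree (level order): [12, None, 28, 21, None, None, 22]


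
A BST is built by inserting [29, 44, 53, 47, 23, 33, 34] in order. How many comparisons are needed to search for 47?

Search path for 47: 29 -> 44 -> 53 -> 47
Found: True
Comparisons: 4


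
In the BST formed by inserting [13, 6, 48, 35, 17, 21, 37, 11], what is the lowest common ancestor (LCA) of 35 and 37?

Tree insertion order: [13, 6, 48, 35, 17, 21, 37, 11]
Tree (level-order array): [13, 6, 48, None, 11, 35, None, None, None, 17, 37, None, 21]
In a BST, the LCA of p=35, q=37 is the first node v on the
root-to-leaf path with p <= v <= q (go left if both < v, right if both > v).
Walk from root:
  at 13: both 35 and 37 > 13, go right
  at 48: both 35 and 37 < 48, go left
  at 35: 35 <= 35 <= 37, this is the LCA
LCA = 35


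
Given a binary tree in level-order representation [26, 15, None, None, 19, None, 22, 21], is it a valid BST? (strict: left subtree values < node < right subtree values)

Level-order array: [26, 15, None, None, 19, None, 22, 21]
Validate using subtree bounds (lo, hi): at each node, require lo < value < hi,
then recurse left with hi=value and right with lo=value.
Preorder trace (stopping at first violation):
  at node 26 with bounds (-inf, +inf): OK
  at node 15 with bounds (-inf, 26): OK
  at node 19 with bounds (15, 26): OK
  at node 22 with bounds (19, 26): OK
  at node 21 with bounds (19, 22): OK
No violation found at any node.
Result: Valid BST


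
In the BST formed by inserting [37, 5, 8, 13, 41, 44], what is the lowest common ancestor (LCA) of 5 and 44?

Tree insertion order: [37, 5, 8, 13, 41, 44]
Tree (level-order array): [37, 5, 41, None, 8, None, 44, None, 13]
In a BST, the LCA of p=5, q=44 is the first node v on the
root-to-leaf path with p <= v <= q (go left if both < v, right if both > v).
Walk from root:
  at 37: 5 <= 37 <= 44, this is the LCA
LCA = 37


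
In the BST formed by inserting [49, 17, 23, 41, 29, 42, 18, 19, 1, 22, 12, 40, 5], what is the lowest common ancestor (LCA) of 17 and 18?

Tree insertion order: [49, 17, 23, 41, 29, 42, 18, 19, 1, 22, 12, 40, 5]
Tree (level-order array): [49, 17, None, 1, 23, None, 12, 18, 41, 5, None, None, 19, 29, 42, None, None, None, 22, None, 40]
In a BST, the LCA of p=17, q=18 is the first node v on the
root-to-leaf path with p <= v <= q (go left if both < v, right if both > v).
Walk from root:
  at 49: both 17 and 18 < 49, go left
  at 17: 17 <= 17 <= 18, this is the LCA
LCA = 17


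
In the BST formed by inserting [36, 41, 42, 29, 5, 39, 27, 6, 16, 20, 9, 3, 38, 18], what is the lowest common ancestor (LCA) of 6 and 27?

Tree insertion order: [36, 41, 42, 29, 5, 39, 27, 6, 16, 20, 9, 3, 38, 18]
Tree (level-order array): [36, 29, 41, 5, None, 39, 42, 3, 27, 38, None, None, None, None, None, 6, None, None, None, None, 16, 9, 20, None, None, 18]
In a BST, the LCA of p=6, q=27 is the first node v on the
root-to-leaf path with p <= v <= q (go left if both < v, right if both > v).
Walk from root:
  at 36: both 6 and 27 < 36, go left
  at 29: both 6 and 27 < 29, go left
  at 5: both 6 and 27 > 5, go right
  at 27: 6 <= 27 <= 27, this is the LCA
LCA = 27


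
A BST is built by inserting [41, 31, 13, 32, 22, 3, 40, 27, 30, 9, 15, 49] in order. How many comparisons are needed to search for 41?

Search path for 41: 41
Found: True
Comparisons: 1


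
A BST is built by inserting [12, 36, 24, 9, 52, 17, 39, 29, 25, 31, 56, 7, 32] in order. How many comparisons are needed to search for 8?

Search path for 8: 12 -> 9 -> 7
Found: False
Comparisons: 3


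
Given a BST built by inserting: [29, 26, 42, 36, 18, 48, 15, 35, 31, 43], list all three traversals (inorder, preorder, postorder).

Tree insertion order: [29, 26, 42, 36, 18, 48, 15, 35, 31, 43]
Tree (level-order array): [29, 26, 42, 18, None, 36, 48, 15, None, 35, None, 43, None, None, None, 31]
Inorder (L, root, R): [15, 18, 26, 29, 31, 35, 36, 42, 43, 48]
Preorder (root, L, R): [29, 26, 18, 15, 42, 36, 35, 31, 48, 43]
Postorder (L, R, root): [15, 18, 26, 31, 35, 36, 43, 48, 42, 29]


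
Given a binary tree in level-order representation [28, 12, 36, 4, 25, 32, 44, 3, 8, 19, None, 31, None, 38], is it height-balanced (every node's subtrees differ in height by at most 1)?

Tree (level-order array): [28, 12, 36, 4, 25, 32, 44, 3, 8, 19, None, 31, None, 38]
Definition: a tree is height-balanced if, at every node, |h(left) - h(right)| <= 1 (empty subtree has height -1).
Bottom-up per-node check:
  node 3: h_left=-1, h_right=-1, diff=0 [OK], height=0
  node 8: h_left=-1, h_right=-1, diff=0 [OK], height=0
  node 4: h_left=0, h_right=0, diff=0 [OK], height=1
  node 19: h_left=-1, h_right=-1, diff=0 [OK], height=0
  node 25: h_left=0, h_right=-1, diff=1 [OK], height=1
  node 12: h_left=1, h_right=1, diff=0 [OK], height=2
  node 31: h_left=-1, h_right=-1, diff=0 [OK], height=0
  node 32: h_left=0, h_right=-1, diff=1 [OK], height=1
  node 38: h_left=-1, h_right=-1, diff=0 [OK], height=0
  node 44: h_left=0, h_right=-1, diff=1 [OK], height=1
  node 36: h_left=1, h_right=1, diff=0 [OK], height=2
  node 28: h_left=2, h_right=2, diff=0 [OK], height=3
All nodes satisfy the balance condition.
Result: Balanced


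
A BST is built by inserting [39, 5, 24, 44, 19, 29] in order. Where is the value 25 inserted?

Starting tree (level order): [39, 5, 44, None, 24, None, None, 19, 29]
Insertion path: 39 -> 5 -> 24 -> 29
Result: insert 25 as left child of 29
Final tree (level order): [39, 5, 44, None, 24, None, None, 19, 29, None, None, 25]


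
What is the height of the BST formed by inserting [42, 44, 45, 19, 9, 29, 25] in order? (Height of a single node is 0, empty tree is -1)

Insertion order: [42, 44, 45, 19, 9, 29, 25]
Tree (level-order array): [42, 19, 44, 9, 29, None, 45, None, None, 25]
Compute height bottom-up (empty subtree = -1):
  height(9) = 1 + max(-1, -1) = 0
  height(25) = 1 + max(-1, -1) = 0
  height(29) = 1 + max(0, -1) = 1
  height(19) = 1 + max(0, 1) = 2
  height(45) = 1 + max(-1, -1) = 0
  height(44) = 1 + max(-1, 0) = 1
  height(42) = 1 + max(2, 1) = 3
Height = 3


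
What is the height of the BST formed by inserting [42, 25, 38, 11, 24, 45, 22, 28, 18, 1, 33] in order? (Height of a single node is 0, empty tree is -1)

Insertion order: [42, 25, 38, 11, 24, 45, 22, 28, 18, 1, 33]
Tree (level-order array): [42, 25, 45, 11, 38, None, None, 1, 24, 28, None, None, None, 22, None, None, 33, 18]
Compute height bottom-up (empty subtree = -1):
  height(1) = 1 + max(-1, -1) = 0
  height(18) = 1 + max(-1, -1) = 0
  height(22) = 1 + max(0, -1) = 1
  height(24) = 1 + max(1, -1) = 2
  height(11) = 1 + max(0, 2) = 3
  height(33) = 1 + max(-1, -1) = 0
  height(28) = 1 + max(-1, 0) = 1
  height(38) = 1 + max(1, -1) = 2
  height(25) = 1 + max(3, 2) = 4
  height(45) = 1 + max(-1, -1) = 0
  height(42) = 1 + max(4, 0) = 5
Height = 5


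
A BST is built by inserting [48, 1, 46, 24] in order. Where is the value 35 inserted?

Starting tree (level order): [48, 1, None, None, 46, 24]
Insertion path: 48 -> 1 -> 46 -> 24
Result: insert 35 as right child of 24
Final tree (level order): [48, 1, None, None, 46, 24, None, None, 35]


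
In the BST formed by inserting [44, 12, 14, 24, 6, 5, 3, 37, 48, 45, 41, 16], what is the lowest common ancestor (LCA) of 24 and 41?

Tree insertion order: [44, 12, 14, 24, 6, 5, 3, 37, 48, 45, 41, 16]
Tree (level-order array): [44, 12, 48, 6, 14, 45, None, 5, None, None, 24, None, None, 3, None, 16, 37, None, None, None, None, None, 41]
In a BST, the LCA of p=24, q=41 is the first node v on the
root-to-leaf path with p <= v <= q (go left if both < v, right if both > v).
Walk from root:
  at 44: both 24 and 41 < 44, go left
  at 12: both 24 and 41 > 12, go right
  at 14: both 24 and 41 > 14, go right
  at 24: 24 <= 24 <= 41, this is the LCA
LCA = 24


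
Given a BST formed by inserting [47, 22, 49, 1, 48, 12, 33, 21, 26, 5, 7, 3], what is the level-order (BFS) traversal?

Tree insertion order: [47, 22, 49, 1, 48, 12, 33, 21, 26, 5, 7, 3]
Tree (level-order array): [47, 22, 49, 1, 33, 48, None, None, 12, 26, None, None, None, 5, 21, None, None, 3, 7]
BFS from the root, enqueuing left then right child of each popped node:
  queue [47] -> pop 47, enqueue [22, 49], visited so far: [47]
  queue [22, 49] -> pop 22, enqueue [1, 33], visited so far: [47, 22]
  queue [49, 1, 33] -> pop 49, enqueue [48], visited so far: [47, 22, 49]
  queue [1, 33, 48] -> pop 1, enqueue [12], visited so far: [47, 22, 49, 1]
  queue [33, 48, 12] -> pop 33, enqueue [26], visited so far: [47, 22, 49, 1, 33]
  queue [48, 12, 26] -> pop 48, enqueue [none], visited so far: [47, 22, 49, 1, 33, 48]
  queue [12, 26] -> pop 12, enqueue [5, 21], visited so far: [47, 22, 49, 1, 33, 48, 12]
  queue [26, 5, 21] -> pop 26, enqueue [none], visited so far: [47, 22, 49, 1, 33, 48, 12, 26]
  queue [5, 21] -> pop 5, enqueue [3, 7], visited so far: [47, 22, 49, 1, 33, 48, 12, 26, 5]
  queue [21, 3, 7] -> pop 21, enqueue [none], visited so far: [47, 22, 49, 1, 33, 48, 12, 26, 5, 21]
  queue [3, 7] -> pop 3, enqueue [none], visited so far: [47, 22, 49, 1, 33, 48, 12, 26, 5, 21, 3]
  queue [7] -> pop 7, enqueue [none], visited so far: [47, 22, 49, 1, 33, 48, 12, 26, 5, 21, 3, 7]
Result: [47, 22, 49, 1, 33, 48, 12, 26, 5, 21, 3, 7]


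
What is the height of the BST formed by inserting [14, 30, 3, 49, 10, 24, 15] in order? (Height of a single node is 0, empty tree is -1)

Insertion order: [14, 30, 3, 49, 10, 24, 15]
Tree (level-order array): [14, 3, 30, None, 10, 24, 49, None, None, 15]
Compute height bottom-up (empty subtree = -1):
  height(10) = 1 + max(-1, -1) = 0
  height(3) = 1 + max(-1, 0) = 1
  height(15) = 1 + max(-1, -1) = 0
  height(24) = 1 + max(0, -1) = 1
  height(49) = 1 + max(-1, -1) = 0
  height(30) = 1 + max(1, 0) = 2
  height(14) = 1 + max(1, 2) = 3
Height = 3


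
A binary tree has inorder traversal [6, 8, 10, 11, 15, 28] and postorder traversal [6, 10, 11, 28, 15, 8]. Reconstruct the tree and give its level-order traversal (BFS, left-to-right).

Inorder:   [6, 8, 10, 11, 15, 28]
Postorder: [6, 10, 11, 28, 15, 8]
Algorithm: postorder visits root last, so walk postorder right-to-left;
each value is the root of the current inorder slice — split it at that
value, recurse on the right subtree first, then the left.
Recursive splits:
  root=8; inorder splits into left=[6], right=[10, 11, 15, 28]
  root=15; inorder splits into left=[10, 11], right=[28]
  root=28; inorder splits into left=[], right=[]
  root=11; inorder splits into left=[10], right=[]
  root=10; inorder splits into left=[], right=[]
  root=6; inorder splits into left=[], right=[]
Reconstructed level-order: [8, 6, 15, 11, 28, 10]


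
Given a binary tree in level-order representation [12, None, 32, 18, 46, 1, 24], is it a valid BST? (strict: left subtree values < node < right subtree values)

Level-order array: [12, None, 32, 18, 46, 1, 24]
Validate using subtree bounds (lo, hi): at each node, require lo < value < hi,
then recurse left with hi=value and right with lo=value.
Preorder trace (stopping at first violation):
  at node 12 with bounds (-inf, +inf): OK
  at node 32 with bounds (12, +inf): OK
  at node 18 with bounds (12, 32): OK
  at node 1 with bounds (12, 18): VIOLATION
Node 1 violates its bound: not (12 < 1 < 18).
Result: Not a valid BST


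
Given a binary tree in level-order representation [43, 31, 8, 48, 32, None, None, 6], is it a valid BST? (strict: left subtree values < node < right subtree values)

Level-order array: [43, 31, 8, 48, 32, None, None, 6]
Validate using subtree bounds (lo, hi): at each node, require lo < value < hi,
then recurse left with hi=value and right with lo=value.
Preorder trace (stopping at first violation):
  at node 43 with bounds (-inf, +inf): OK
  at node 31 with bounds (-inf, 43): OK
  at node 48 with bounds (-inf, 31): VIOLATION
Node 48 violates its bound: not (-inf < 48 < 31).
Result: Not a valid BST


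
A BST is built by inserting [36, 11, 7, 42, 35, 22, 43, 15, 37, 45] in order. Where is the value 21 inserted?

Starting tree (level order): [36, 11, 42, 7, 35, 37, 43, None, None, 22, None, None, None, None, 45, 15]
Insertion path: 36 -> 11 -> 35 -> 22 -> 15
Result: insert 21 as right child of 15
Final tree (level order): [36, 11, 42, 7, 35, 37, 43, None, None, 22, None, None, None, None, 45, 15, None, None, None, None, 21]


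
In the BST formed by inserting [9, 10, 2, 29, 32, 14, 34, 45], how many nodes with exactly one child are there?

Tree built from: [9, 10, 2, 29, 32, 14, 34, 45]
Tree (level-order array): [9, 2, 10, None, None, None, 29, 14, 32, None, None, None, 34, None, 45]
Rule: These are nodes with exactly 1 non-null child.
Per-node child counts:
  node 9: 2 child(ren)
  node 2: 0 child(ren)
  node 10: 1 child(ren)
  node 29: 2 child(ren)
  node 14: 0 child(ren)
  node 32: 1 child(ren)
  node 34: 1 child(ren)
  node 45: 0 child(ren)
Matching nodes: [10, 32, 34]
Count of nodes with exactly one child: 3


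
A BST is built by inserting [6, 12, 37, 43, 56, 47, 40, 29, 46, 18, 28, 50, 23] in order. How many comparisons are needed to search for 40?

Search path for 40: 6 -> 12 -> 37 -> 43 -> 40
Found: True
Comparisons: 5


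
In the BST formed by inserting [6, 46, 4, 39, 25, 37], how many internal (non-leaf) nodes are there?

Tree built from: [6, 46, 4, 39, 25, 37]
Tree (level-order array): [6, 4, 46, None, None, 39, None, 25, None, None, 37]
Rule: An internal node has at least one child.
Per-node child counts:
  node 6: 2 child(ren)
  node 4: 0 child(ren)
  node 46: 1 child(ren)
  node 39: 1 child(ren)
  node 25: 1 child(ren)
  node 37: 0 child(ren)
Matching nodes: [6, 46, 39, 25]
Count of internal (non-leaf) nodes: 4


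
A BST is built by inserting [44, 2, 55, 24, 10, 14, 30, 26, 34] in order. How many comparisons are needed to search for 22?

Search path for 22: 44 -> 2 -> 24 -> 10 -> 14
Found: False
Comparisons: 5


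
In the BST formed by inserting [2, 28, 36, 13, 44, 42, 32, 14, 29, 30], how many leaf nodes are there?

Tree built from: [2, 28, 36, 13, 44, 42, 32, 14, 29, 30]
Tree (level-order array): [2, None, 28, 13, 36, None, 14, 32, 44, None, None, 29, None, 42, None, None, 30]
Rule: A leaf has 0 children.
Per-node child counts:
  node 2: 1 child(ren)
  node 28: 2 child(ren)
  node 13: 1 child(ren)
  node 14: 0 child(ren)
  node 36: 2 child(ren)
  node 32: 1 child(ren)
  node 29: 1 child(ren)
  node 30: 0 child(ren)
  node 44: 1 child(ren)
  node 42: 0 child(ren)
Matching nodes: [14, 30, 42]
Count of leaf nodes: 3


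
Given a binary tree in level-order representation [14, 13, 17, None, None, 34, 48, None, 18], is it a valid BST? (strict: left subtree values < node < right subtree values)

Level-order array: [14, 13, 17, None, None, 34, 48, None, 18]
Validate using subtree bounds (lo, hi): at each node, require lo < value < hi,
then recurse left with hi=value and right with lo=value.
Preorder trace (stopping at first violation):
  at node 14 with bounds (-inf, +inf): OK
  at node 13 with bounds (-inf, 14): OK
  at node 17 with bounds (14, +inf): OK
  at node 34 with bounds (14, 17): VIOLATION
Node 34 violates its bound: not (14 < 34 < 17).
Result: Not a valid BST


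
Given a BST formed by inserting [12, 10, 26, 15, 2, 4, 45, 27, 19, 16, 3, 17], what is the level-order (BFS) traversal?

Tree insertion order: [12, 10, 26, 15, 2, 4, 45, 27, 19, 16, 3, 17]
Tree (level-order array): [12, 10, 26, 2, None, 15, 45, None, 4, None, 19, 27, None, 3, None, 16, None, None, None, None, None, None, 17]
BFS from the root, enqueuing left then right child of each popped node:
  queue [12] -> pop 12, enqueue [10, 26], visited so far: [12]
  queue [10, 26] -> pop 10, enqueue [2], visited so far: [12, 10]
  queue [26, 2] -> pop 26, enqueue [15, 45], visited so far: [12, 10, 26]
  queue [2, 15, 45] -> pop 2, enqueue [4], visited so far: [12, 10, 26, 2]
  queue [15, 45, 4] -> pop 15, enqueue [19], visited so far: [12, 10, 26, 2, 15]
  queue [45, 4, 19] -> pop 45, enqueue [27], visited so far: [12, 10, 26, 2, 15, 45]
  queue [4, 19, 27] -> pop 4, enqueue [3], visited so far: [12, 10, 26, 2, 15, 45, 4]
  queue [19, 27, 3] -> pop 19, enqueue [16], visited so far: [12, 10, 26, 2, 15, 45, 4, 19]
  queue [27, 3, 16] -> pop 27, enqueue [none], visited so far: [12, 10, 26, 2, 15, 45, 4, 19, 27]
  queue [3, 16] -> pop 3, enqueue [none], visited so far: [12, 10, 26, 2, 15, 45, 4, 19, 27, 3]
  queue [16] -> pop 16, enqueue [17], visited so far: [12, 10, 26, 2, 15, 45, 4, 19, 27, 3, 16]
  queue [17] -> pop 17, enqueue [none], visited so far: [12, 10, 26, 2, 15, 45, 4, 19, 27, 3, 16, 17]
Result: [12, 10, 26, 2, 15, 45, 4, 19, 27, 3, 16, 17]
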